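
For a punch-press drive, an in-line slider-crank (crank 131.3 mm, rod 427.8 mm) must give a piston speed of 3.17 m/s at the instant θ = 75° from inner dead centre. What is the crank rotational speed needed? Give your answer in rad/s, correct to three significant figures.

23.1

For an in-line slider-crank, |v_piston| = rω|sinθ|·[1 + r cosθ/√(L² − r² sin²θ)].
With r = 0.1313 m, L = 0.4278 m, θ = 75°: the bracketed kinematic factor |dx/dθ| = 0.13737 m.
ω = v/|dx/dθ| = 3.17/0.13737 = 23.076 rad/s.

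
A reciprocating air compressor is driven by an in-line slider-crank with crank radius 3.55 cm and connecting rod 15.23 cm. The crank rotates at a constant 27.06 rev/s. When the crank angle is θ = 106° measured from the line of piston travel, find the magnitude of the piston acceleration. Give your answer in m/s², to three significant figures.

ω = 2π·27.1 = 170 rad/s
x(θ) = r cosθ + √(L² − r² sin²θ); with ω constant, a = ω²·d²x/dθ².
d²x/dθ² = −r cosθ − r²(cos2θ)/√u − r⁴ sin²2θ/(4u^{3/2}),  u = L² − r² sin²θ = 0.0220308 m².
Substituting r = 0.0355 m, L = 0.1523 m, θ = 106°: d²x/dθ² = +0.016952 m.
a = ω²·d²x/dθ² = (170)²·(+0.016952) = +490.03 m/s²;  |a| = 490.03 m/s².

490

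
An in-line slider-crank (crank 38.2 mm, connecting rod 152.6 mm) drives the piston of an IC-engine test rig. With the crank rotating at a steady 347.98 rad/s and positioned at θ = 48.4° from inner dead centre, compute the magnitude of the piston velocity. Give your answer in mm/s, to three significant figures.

11600

ω = 348 rad/s
For an in-line slider-crank, x = r cosθ + √(L² − r² sin²θ), so v = −rω sinθ·[1 + r cosθ/√(L² − r² sin²θ)].
With r = 0.0382 m, L = 0.1526 m, θ = 48.4°: √(L² − r² sin²θ) = 0.1499 m.
v = −0.0382·348·0.74780·[1 + 0.0382·0.66393/0.1499] = -11.622 m/s.
|v| = 11.622 m/s = 11622 mm/s.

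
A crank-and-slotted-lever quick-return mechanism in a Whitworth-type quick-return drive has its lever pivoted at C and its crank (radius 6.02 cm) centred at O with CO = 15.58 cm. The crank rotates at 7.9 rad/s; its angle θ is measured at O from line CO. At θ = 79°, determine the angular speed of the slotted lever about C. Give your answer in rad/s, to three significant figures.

ω = 7.9 rad/s
Crank pin A relative to C: A = (d + r cosθ, r sinθ); lever angle φ = atan2(r sinθ, d + r cosθ).
Differentiating tanφ: φ̇ = rω(d cosθ + r)/(d² + r² + 2dr cosθ).
d² + r² + 2dr cosθ = |CA|² = 0.0314769 m²;  d cosθ + r = +0.089928 m.
|ω_lever| = |0.0602·7.9·+0.089928| / 0.0314769 = 1.3587 rad/s.

1.36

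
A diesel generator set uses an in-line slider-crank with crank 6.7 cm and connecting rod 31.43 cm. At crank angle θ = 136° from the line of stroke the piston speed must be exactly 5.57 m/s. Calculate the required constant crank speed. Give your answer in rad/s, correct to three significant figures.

For an in-line slider-crank, |v_piston| = rω|sinθ|·[1 + r cosθ/√(L² − r² sin²θ)].
With r = 0.067 m, L = 0.3143 m, θ = 136°: the bracketed kinematic factor |dx/dθ| = 0.039326 m.
ω = v/|dx/dθ| = 5.57/0.039326 = 141.64 rad/s.

142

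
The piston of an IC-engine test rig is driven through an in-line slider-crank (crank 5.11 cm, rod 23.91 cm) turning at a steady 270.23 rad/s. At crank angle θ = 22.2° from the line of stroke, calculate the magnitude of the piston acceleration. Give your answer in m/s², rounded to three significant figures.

4030

ω = 270.2 rad/s
x(θ) = r cosθ + √(L² − r² sin²θ); with ω constant, a = ω²·d²x/dθ².
d²x/dθ² = −r cosθ − r²(cos2θ)/√u − r⁴ sin²2θ/(4u^{3/2}),  u = L² − r² sin²θ = 0.056796 m².
Substituting r = 0.0511 m, L = 0.2391 m, θ = 22.2°: d²x/dθ² = -0.055202 m.
a = ω²·d²x/dθ² = (270.2)²·(-0.055202) = -4031.1 m/s²;  |a| = 4031.1 m/s².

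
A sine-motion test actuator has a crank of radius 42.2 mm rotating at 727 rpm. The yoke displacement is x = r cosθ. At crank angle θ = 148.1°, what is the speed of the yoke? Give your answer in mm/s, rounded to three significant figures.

1700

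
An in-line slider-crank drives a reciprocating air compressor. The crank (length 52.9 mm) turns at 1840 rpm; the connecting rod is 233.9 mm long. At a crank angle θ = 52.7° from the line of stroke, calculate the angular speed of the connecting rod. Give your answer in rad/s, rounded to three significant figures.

26.8

ω = 192.7 rad/s (converted from 1840 rpm).
The rod makes angle φ with the slider axis where L sinφ = r sinθ; differentiating, L cosφ·φ̇ = r ω cosθ.
L cosφ = √(L² − r² sin²θ) = 0.23008 m.
|ω_rod| = r ω |cosθ| / √(L² − r² sin²θ) = 0.0529·192.7·0.60599/0.23008 = 26.846 rad/s.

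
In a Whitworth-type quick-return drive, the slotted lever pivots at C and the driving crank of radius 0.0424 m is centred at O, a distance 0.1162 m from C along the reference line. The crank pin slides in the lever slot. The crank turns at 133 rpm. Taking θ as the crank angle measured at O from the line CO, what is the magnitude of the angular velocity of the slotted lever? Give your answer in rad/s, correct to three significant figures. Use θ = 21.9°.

3.63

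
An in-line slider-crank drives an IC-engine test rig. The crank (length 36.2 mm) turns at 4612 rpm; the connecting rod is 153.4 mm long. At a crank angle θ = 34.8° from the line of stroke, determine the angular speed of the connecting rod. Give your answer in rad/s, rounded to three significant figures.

ω = 483 rad/s (converted from 4612 rpm).
The rod makes angle φ with the slider axis where L sinφ = r sinθ; differentiating, L cosφ·φ̇ = r ω cosθ.
L cosφ = √(L² − r² sin²θ) = 0.152 m.
|ω_rod| = r ω |cosθ| / √(L² − r² sin²θ) = 0.0362·483·0.82115/0.152 = 94.449 rad/s.

94.4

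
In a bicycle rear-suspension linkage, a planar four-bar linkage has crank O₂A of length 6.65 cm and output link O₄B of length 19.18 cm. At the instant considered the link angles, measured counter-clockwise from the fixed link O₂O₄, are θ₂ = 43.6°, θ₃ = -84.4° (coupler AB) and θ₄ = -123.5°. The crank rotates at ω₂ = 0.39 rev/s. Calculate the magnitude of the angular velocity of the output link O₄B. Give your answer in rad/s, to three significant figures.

ω₂ = 2.45 rad/s (from 0.39 rev/s).
Differentiating the loop-closure r₂e^{iθ₂}+r₃e^{iθ₃}=r₁+r₄e^{iθ₄} gives r₂ω₂e^{iθ₂}+r₃ω₃e^{iθ₃}=r₄ω₄e^{iθ₄}.
Eliminating the other unknown: ω₄ = r₂ω₂ sin(θ₂−θ₃) / [r₄ sin(θ₄−θ₃)].
Numerator sine = +0.78801; denominator sine = -0.63068.
Result = 0.0665·2.45·(+0.78801) / (0.1918·(-0.63068)) = -1.0616 rad/s; magnitude 1.0616 rad/s.

1.06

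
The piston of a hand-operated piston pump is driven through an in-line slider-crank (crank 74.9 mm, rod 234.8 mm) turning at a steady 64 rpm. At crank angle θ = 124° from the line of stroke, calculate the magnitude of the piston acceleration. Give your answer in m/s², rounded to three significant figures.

ω = 2π·64/60 = 6.702 rad/s
x(θ) = r cosθ + √(L² − r² sin²θ); with ω constant, a = ω²·d²x/dθ².
d²x/dθ² = −r cosθ − r²(cos2θ)/√u − r⁴ sin²2θ/(4u^{3/2}),  u = L² − r² sin²θ = 0.0512753 m².
Substituting r = 0.0749 m, L = 0.2348 m, θ = 124°: d²x/dθ² = +0.050582 m.
a = ω²·d²x/dθ² = (6.702)²·(+0.050582) = +2.272 m/s²;  |a| = 2.272 m/s².

2.27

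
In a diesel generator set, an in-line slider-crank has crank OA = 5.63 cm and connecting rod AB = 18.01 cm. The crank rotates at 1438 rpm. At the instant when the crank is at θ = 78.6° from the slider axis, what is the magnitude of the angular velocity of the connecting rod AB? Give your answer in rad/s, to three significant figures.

9.77

ω = 150.6 rad/s (converted from 1438 rpm).
The rod makes angle φ with the slider axis where L sinφ = r sinθ; differentiating, L cosφ·φ̇ = r ω cosθ.
L cosφ = √(L² − r² sin²θ) = 0.17144 m.
|ω_rod| = r ω |cosθ| / √(L² − r² sin²θ) = 0.0563·150.6·0.19766/0.17144 = 9.7748 rad/s.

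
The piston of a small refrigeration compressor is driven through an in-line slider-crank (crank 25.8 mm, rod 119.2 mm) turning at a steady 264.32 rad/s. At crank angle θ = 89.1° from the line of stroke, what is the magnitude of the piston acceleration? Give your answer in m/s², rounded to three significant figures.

371

ω = 264.3 rad/s
x(θ) = r cosθ + √(L² − r² sin²θ); with ω constant, a = ω²·d²x/dθ².
d²x/dθ² = −r cosθ − r²(cos2θ)/√u − r⁴ sin²2θ/(4u^{3/2}),  u = L² − r² sin²θ = 0.0135432 m².
Substituting r = 0.0258 m, L = 0.1192 m, θ = 89.1°: d²x/dθ² = +0.0053116 m.
a = ω²·d²x/dθ² = (264.3)²·(+0.0053116) = +371.1 m/s²;  |a| = 371.1 m/s².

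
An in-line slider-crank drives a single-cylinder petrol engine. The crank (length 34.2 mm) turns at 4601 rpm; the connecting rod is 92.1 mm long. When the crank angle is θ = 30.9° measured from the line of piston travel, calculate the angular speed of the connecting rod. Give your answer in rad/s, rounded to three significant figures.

ω = 481.8 rad/s (converted from 4601 rpm).
The rod makes angle φ with the slider axis where L sinφ = r sinθ; differentiating, L cosφ·φ̇ = r ω cosθ.
L cosφ = √(L² − r² sin²θ) = 0.09041 m.
|ω_rod| = r ω |cosθ| / √(L² − r² sin²θ) = 0.0342·481.8·0.85806/0.09041 = 156.39 rad/s.

156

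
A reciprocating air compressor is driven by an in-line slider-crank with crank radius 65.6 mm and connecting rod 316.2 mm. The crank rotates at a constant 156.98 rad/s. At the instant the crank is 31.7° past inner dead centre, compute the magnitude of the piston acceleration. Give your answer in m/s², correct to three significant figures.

ω = 157 rad/s
x(θ) = r cosθ + √(L² − r² sin²θ); with ω constant, a = ω²·d²x/dθ².
d²x/dθ² = −r cosθ − r²(cos2θ)/√u − r⁴ sin²2θ/(4u^{3/2}),  u = L² − r² sin²θ = 0.0987942 m².
Substituting r = 0.0656 m, L = 0.3162 m, θ = 31.7°: d²x/dθ² = -0.062063 m.
a = ω²·d²x/dθ² = (157)²·(-0.062063) = -1529.4 m/s²;  |a| = 1529.4 m/s².

1530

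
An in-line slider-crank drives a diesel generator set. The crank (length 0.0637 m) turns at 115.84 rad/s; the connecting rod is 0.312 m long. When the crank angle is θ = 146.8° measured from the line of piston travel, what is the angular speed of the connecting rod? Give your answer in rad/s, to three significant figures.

ω = 115.8 rad/s
The rod makes angle φ with the slider axis where L sinφ = r sinθ; differentiating, L cosφ·φ̇ = r ω cosθ.
L cosφ = √(L² − r² sin²θ) = 0.31004 m.
|ω_rod| = r ω |cosθ| / √(L² − r² sin²θ) = 0.0637·115.8·0.83676/0.31004 = 19.915 rad/s.

19.9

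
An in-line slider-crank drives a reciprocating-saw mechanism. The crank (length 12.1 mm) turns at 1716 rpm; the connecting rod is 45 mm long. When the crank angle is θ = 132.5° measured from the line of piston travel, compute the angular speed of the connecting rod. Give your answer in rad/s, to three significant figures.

33.3

ω = 179.7 rad/s (converted from 1716 rpm).
The rod makes angle φ with the slider axis where L sinφ = r sinθ; differentiating, L cosφ·φ̇ = r ω cosθ.
L cosφ = √(L² − r² sin²θ) = 0.044107 m.
|ω_rod| = r ω |cosθ| / √(L² − r² sin²θ) = 0.0121·179.7·0.67559/0.044107 = 33.305 rad/s.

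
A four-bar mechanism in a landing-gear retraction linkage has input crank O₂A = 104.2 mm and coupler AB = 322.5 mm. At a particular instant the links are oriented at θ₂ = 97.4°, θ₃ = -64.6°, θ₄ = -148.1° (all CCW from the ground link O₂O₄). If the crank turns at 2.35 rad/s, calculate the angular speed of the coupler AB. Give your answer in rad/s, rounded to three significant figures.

ω₂ = 2.35 rad/s
Differentiating the loop-closure r₂e^{iθ₂}+r₃e^{iθ₃}=r₁+r₄e^{iθ₄} gives r₂ω₂e^{iθ₂}+r₃ω₃e^{iθ₃}=r₄ω₄e^{iθ₄}.
Eliminating the other unknown: ω₃ = r₂ω₂ sin(θ₄−θ₂) / [r₃ sin(θ₃−θ₄)].
Numerator sine = +0.90996; denominator sine = +0.99357.
Result = 0.1042·2.35·(+0.90996) / (0.3225·(+0.99357)) = +0.69539 rad/s; magnitude 0.69539 rad/s.

0.695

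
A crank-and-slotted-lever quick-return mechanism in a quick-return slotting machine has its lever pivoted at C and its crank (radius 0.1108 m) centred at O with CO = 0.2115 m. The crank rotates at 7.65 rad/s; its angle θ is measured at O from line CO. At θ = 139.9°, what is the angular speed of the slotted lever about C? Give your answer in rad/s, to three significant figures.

ω = 7.65 rad/s
Crank pin A relative to C: A = (d + r cosθ, r sinθ); lever angle φ = atan2(r sinθ, d + r cosθ).
Differentiating tanφ: φ̇ = rω(d cosθ + r)/(d² + r² + 2dr cosθ).
d² + r² + 2dr cosθ = |CA|² = 0.0211582 m²;  d cosθ + r = -0.050981 m.
|ω_lever| = |0.1108·7.65·-0.050981| / 0.0211582 = 2.0423 rad/s.

2.04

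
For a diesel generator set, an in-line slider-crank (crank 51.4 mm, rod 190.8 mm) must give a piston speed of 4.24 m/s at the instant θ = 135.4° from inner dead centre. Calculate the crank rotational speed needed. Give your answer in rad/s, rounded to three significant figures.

146

For an in-line slider-crank, |v_piston| = rω|sinθ|·[1 + r cosθ/√(L² − r² sin²θ)].
With r = 0.0514 m, L = 0.1908 m, θ = 135.4°: the bracketed kinematic factor |dx/dθ| = 0.029041 m.
ω = v/|dx/dθ| = 4.24/0.029041 = 146 rad/s.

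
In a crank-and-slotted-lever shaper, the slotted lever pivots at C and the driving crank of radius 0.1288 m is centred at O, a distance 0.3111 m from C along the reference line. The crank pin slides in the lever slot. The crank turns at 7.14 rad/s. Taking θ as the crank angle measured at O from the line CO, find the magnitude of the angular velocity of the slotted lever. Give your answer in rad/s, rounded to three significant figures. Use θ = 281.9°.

1.37

ω = 7.14 rad/s
Crank pin A relative to C: A = (d + r cosθ, r sinθ); lever angle φ = atan2(r sinθ, d + r cosθ).
Differentiating tanφ: φ̇ = rω(d cosθ + r)/(d² + r² + 2dr cosθ).
d² + r² + 2dr cosθ = |CA|² = 0.129898 m²;  d cosθ + r = +0.19295 m.
|ω_lever| = |0.1288·7.14·+0.19295| / 0.129898 = 1.366 rad/s.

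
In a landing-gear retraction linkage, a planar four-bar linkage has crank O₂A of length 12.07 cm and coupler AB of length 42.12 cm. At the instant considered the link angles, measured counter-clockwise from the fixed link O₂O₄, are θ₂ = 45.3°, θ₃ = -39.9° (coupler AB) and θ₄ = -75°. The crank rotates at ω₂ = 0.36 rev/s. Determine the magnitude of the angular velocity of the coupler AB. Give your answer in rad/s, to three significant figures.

0.973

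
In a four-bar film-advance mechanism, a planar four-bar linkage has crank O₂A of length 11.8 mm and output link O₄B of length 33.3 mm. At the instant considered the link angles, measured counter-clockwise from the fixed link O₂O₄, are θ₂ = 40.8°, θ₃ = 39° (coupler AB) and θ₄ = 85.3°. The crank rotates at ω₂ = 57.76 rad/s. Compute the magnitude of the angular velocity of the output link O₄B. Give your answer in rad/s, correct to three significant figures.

ω₂ = 57.76 rad/s
Differentiating the loop-closure r₂e^{iθ₂}+r₃e^{iθ₃}=r₁+r₄e^{iθ₄} gives r₂ω₂e^{iθ₂}+r₃ω₃e^{iθ₃}=r₄ω₄e^{iθ₄}.
Eliminating the other unknown: ω₄ = r₂ω₂ sin(θ₂−θ₃) / [r₄ sin(θ₄−θ₃)].
Numerator sine = +0.03141; denominator sine = +0.72297.
Result = 0.0118·57.76·(+0.03141) / (0.0333·(+0.72297)) = +0.88925 rad/s; magnitude 0.88925 rad/s.

0.889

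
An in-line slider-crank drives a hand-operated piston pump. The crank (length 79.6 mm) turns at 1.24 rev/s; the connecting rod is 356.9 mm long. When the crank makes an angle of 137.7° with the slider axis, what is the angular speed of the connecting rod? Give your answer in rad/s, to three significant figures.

1.30

ω = 7.791 rad/s (converted from 1.24 rev/s).
The rod makes angle φ with the slider axis where L sinφ = r sinθ; differentiating, L cosφ·φ̇ = r ω cosθ.
L cosφ = √(L² − r² sin²θ) = 0.35286 m.
|ω_rod| = r ω |cosθ| / √(L² − r² sin²θ) = 0.0796·7.791·0.73963/0.35286 = 1.3 rad/s.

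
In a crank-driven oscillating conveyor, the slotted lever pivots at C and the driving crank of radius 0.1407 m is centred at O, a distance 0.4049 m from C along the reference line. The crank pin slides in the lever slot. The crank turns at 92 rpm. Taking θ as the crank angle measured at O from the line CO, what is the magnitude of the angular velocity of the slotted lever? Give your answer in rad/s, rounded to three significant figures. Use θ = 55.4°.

2.02

ω = 9.634 rad/s (from 92 rpm).
Crank pin A relative to C: A = (d + r cosθ, r sinθ); lever angle φ = atan2(r sinθ, d + r cosθ).
Differentiating tanφ: φ̇ = rω(d cosθ + r)/(d² + r² + 2dr cosθ).
d² + r² + 2dr cosθ = |CA|² = 0.24844 m²;  d cosθ + r = +0.37062 m.
|ω_lever| = |0.1407·9.634·+0.37062| / 0.24844 = 2.0222 rad/s.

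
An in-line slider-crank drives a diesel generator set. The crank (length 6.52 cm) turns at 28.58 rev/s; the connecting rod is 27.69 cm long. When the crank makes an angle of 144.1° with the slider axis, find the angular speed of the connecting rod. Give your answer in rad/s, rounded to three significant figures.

ω = 179.6 rad/s (converted from 28.58 rev/s).
The rod makes angle φ with the slider axis where L sinφ = r sinθ; differentiating, L cosφ·φ̇ = r ω cosθ.
L cosφ = √(L² − r² sin²θ) = 0.27425 m.
|ω_rod| = r ω |cosθ| / √(L² − r² sin²θ) = 0.0652·179.6·0.81004/0.27425 = 34.582 rad/s.

34.6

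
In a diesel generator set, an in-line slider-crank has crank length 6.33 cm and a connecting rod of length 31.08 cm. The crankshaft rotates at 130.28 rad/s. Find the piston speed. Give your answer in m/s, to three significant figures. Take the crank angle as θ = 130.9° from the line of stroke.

5.39

ω = 130.3 rad/s
For an in-line slider-crank, x = r cosθ + √(L² − r² sin²θ), so v = −rω sinθ·[1 + r cosθ/√(L² − r² sin²θ)].
With r = 0.0633 m, L = 0.3108 m, θ = 130.9°: √(L² − r² sin²θ) = 0.3071 m.
v = −0.0633·130.3·0.75585·[1 + 0.0633·-0.65474/0.3071] = -5.3921 m/s.
|v| = 5.3921 m/s.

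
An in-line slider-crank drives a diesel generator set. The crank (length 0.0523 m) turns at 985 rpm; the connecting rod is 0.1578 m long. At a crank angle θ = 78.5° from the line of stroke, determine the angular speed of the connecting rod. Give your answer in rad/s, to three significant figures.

7.21

ω = 103.1 rad/s (converted from 985 rpm).
The rod makes angle φ with the slider axis where L sinφ = r sinθ; differentiating, L cosφ·φ̇ = r ω cosθ.
L cosφ = √(L² − r² sin²θ) = 0.14925 m.
|ω_rod| = r ω |cosθ| / √(L² − r² sin²θ) = 0.0523·103.1·0.19937/0.14925 = 7.2064 rad/s.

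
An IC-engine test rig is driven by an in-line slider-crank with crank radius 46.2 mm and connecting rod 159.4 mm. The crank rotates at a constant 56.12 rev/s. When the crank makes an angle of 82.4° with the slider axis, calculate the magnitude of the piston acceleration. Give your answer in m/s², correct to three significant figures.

ω = 2π·56.1 = 352.6 rad/s
x(θ) = r cosθ + √(L² − r² sin²θ); with ω constant, a = ω²·d²x/dθ².
d²x/dθ² = −r cosθ − r²(cos2θ)/√u − r⁴ sin²2θ/(4u^{3/2}),  u = L² − r² sin²θ = 0.0233113 m².
Substituting r = 0.0462 m, L = 0.1594 m, θ = 82.4°: d²x/dθ² = +0.0073585 m.
a = ω²·d²x/dθ² = (352.6)²·(+0.0073585) = +914.92 m/s²;  |a| = 914.92 m/s².

915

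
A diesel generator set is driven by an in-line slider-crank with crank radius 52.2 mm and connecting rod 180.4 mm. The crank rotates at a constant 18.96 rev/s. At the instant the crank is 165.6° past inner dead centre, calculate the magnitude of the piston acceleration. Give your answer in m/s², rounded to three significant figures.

ω = 2π·19 = 119.1 rad/s
x(θ) = r cosθ + √(L² − r² sin²θ); with ω constant, a = ω²·d²x/dθ².
d²x/dθ² = −r cosθ − r²(cos2θ)/√u − r⁴ sin²2θ/(4u^{3/2}),  u = L² − r² sin²θ = 0.0323756 m².
Substituting r = 0.0522 m, L = 0.1804 m, θ = 165.6°: d²x/dθ² = +0.037216 m.
a = ω²·d²x/dθ² = (119.1)²·(+0.037216) = +528.15 m/s²;  |a| = 528.15 m/s².

528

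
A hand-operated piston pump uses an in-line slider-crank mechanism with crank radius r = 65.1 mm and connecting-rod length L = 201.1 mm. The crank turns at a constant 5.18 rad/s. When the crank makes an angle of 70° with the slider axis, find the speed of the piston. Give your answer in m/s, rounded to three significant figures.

ω = 5.18 rad/s
For an in-line slider-crank, x = r cosθ + √(L² − r² sin²θ), so v = −rω sinθ·[1 + r cosθ/√(L² − r² sin²θ)].
With r = 0.0651 m, L = 0.2011 m, θ = 70°: √(L² − r² sin²θ) = 0.19157 m.
v = −0.0651·5.18·0.93969·[1 + 0.0651·0.34202/0.19157] = -0.35371 m/s.
|v| = 0.35371 m/s.

0.354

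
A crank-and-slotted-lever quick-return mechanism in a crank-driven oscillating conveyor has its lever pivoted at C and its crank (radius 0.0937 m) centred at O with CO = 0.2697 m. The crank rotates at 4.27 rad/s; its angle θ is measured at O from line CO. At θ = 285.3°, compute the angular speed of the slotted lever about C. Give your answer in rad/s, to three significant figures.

ω = 4.27 rad/s
Crank pin A relative to C: A = (d + r cosθ, r sinθ); lever angle φ = atan2(r sinθ, d + r cosθ).
Differentiating tanφ: φ̇ = rω(d cosθ + r)/(d² + r² + 2dr cosθ).
d² + r² + 2dr cosθ = |CA|² = 0.0948544 m²;  d cosθ + r = +0.16487 m.
|ω_lever| = |0.0937·4.27·+0.16487| / 0.0948544 = 0.69541 rad/s.

0.695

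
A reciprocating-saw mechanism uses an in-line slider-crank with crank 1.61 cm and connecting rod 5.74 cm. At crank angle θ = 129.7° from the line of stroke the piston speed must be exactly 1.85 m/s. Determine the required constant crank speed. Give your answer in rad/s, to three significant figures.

For an in-line slider-crank, |v_piston| = rω|sinθ|·[1 + r cosθ/√(L² − r² sin²θ)].
With r = 0.0161 m, L = 0.0574 m, θ = 129.7°: the bracketed kinematic factor |dx/dθ| = 0.010114 m.
ω = v/|dx/dθ| = 1.85/0.010114 = 182.91 rad/s.

183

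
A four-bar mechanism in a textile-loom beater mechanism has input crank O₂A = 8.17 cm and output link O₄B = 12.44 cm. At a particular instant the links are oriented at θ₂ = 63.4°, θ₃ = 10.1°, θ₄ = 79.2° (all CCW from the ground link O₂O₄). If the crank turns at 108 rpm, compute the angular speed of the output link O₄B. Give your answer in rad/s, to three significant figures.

ω₂ = 11.31 rad/s (from 108 rpm).
Differentiating the loop-closure r₂e^{iθ₂}+r₃e^{iθ₃}=r₁+r₄e^{iθ₄} gives r₂ω₂e^{iθ₂}+r₃ω₃e^{iθ₃}=r₄ω₄e^{iθ₄}.
Eliminating the other unknown: ω₄ = r₂ω₂ sin(θ₂−θ₃) / [r₄ sin(θ₄−θ₃)].
Numerator sine = +0.80178; denominator sine = +0.93420.
Result = 0.0817·11.31·(+0.80178) / (0.1244·(+0.93420)) = +6.3748 rad/s; magnitude 6.3748 rad/s.

6.37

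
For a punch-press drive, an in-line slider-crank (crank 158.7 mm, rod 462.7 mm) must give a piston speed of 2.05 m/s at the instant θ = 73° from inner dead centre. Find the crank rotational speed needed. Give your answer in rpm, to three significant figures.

117

For an in-line slider-crank, |v_piston| = rω|sinθ|·[1 + r cosθ/√(L² − r² sin²θ)].
With r = 0.1587 m, L = 0.4627 m, θ = 73°: the bracketed kinematic factor |dx/dθ| = 0.16788 m.
ω = v/|dx/dθ| = 2.05/0.16788 = 12.211 rad/s.
N = 60ω/(2π) = 116.61 rpm.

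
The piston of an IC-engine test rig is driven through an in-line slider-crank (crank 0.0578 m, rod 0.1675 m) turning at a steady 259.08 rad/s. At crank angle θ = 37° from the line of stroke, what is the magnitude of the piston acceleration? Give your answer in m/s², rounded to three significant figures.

3520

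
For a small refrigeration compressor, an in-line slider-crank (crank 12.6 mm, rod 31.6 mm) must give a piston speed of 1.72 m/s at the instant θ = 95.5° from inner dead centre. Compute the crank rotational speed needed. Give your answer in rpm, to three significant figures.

1370

For an in-line slider-crank, |v_piston| = rω|sinθ|·[1 + r cosθ/√(L² − r² sin²θ)].
With r = 0.0126 m, L = 0.0316 m, θ = 95.5°: the bracketed kinematic factor |dx/dθ| = 0.01202 m.
ω = v/|dx/dθ| = 1.72/0.01202 = 143.1 rad/s.
N = 60ω/(2π) = 1366.5 rpm.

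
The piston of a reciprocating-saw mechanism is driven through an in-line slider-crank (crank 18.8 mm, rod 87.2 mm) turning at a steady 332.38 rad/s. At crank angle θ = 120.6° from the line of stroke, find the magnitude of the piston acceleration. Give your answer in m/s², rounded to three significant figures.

1270

ω = 332.4 rad/s
x(θ) = r cosθ + √(L² − r² sin²θ); with ω constant, a = ω²·d²x/dθ².
d²x/dθ² = −r cosθ − r²(cos2θ)/√u − r⁴ sin²2θ/(4u^{3/2}),  u = L² − r² sin²θ = 0.00734198 m².
Substituting r = 0.0188 m, L = 0.0872 m, θ = 120.6°: d²x/dθ² = +0.011519 m.
a = ω²·d²x/dθ² = (332.4)²·(+0.011519) = +1272.6 m/s²;  |a| = 1272.6 m/s².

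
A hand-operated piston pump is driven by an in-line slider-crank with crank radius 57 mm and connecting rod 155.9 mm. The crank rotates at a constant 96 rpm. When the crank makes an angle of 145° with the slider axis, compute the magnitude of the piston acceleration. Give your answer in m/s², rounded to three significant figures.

ω = 2π·96/60 = 10.05 rad/s
x(θ) = r cosθ + √(L² − r² sin²θ); with ω constant, a = ω²·d²x/dθ².
d²x/dθ² = −r cosθ − r²(cos2θ)/√u − r⁴ sin²2θ/(4u^{3/2}),  u = L² − r² sin²θ = 0.0232359 m².
Substituting r = 0.057 m, L = 0.1559 m, θ = 145°: d²x/dθ² = +0.038744 m.
a = ω²·d²x/dθ² = (10.05)²·(+0.038744) = +3.9156 m/s²;  |a| = 3.9156 m/s².

3.92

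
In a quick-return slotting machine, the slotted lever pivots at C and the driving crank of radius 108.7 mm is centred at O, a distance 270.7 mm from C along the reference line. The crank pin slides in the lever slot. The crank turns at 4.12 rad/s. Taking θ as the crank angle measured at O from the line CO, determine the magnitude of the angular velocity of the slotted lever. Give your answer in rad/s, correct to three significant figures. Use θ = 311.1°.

1.04

ω = 4.12 rad/s
Crank pin A relative to C: A = (d + r cosθ, r sinθ); lever angle φ = atan2(r sinθ, d + r cosθ).
Differentiating tanφ: φ̇ = rω(d cosθ + r)/(d² + r² + 2dr cosθ).
d² + r² + 2dr cosθ = |CA|² = 0.123781 m²;  d cosθ + r = +0.28665 m.
|ω_lever| = |0.1087·4.12·+0.28665| / 0.123781 = 1.0371 rad/s.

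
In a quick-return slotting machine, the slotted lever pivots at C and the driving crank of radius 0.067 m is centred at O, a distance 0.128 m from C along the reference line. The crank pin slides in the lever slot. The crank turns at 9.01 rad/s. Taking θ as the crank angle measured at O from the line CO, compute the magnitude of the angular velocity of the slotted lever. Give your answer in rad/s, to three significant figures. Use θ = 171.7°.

9.23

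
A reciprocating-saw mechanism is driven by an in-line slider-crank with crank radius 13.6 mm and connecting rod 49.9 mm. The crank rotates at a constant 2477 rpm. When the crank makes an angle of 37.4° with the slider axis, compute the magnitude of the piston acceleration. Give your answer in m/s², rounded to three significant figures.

ω = 2π·2477/60 = 259.4 rad/s
x(θ) = r cosθ + √(L² − r² sin²θ); with ω constant, a = ω²·d²x/dθ².
d²x/dθ² = −r cosθ − r²(cos2θ)/√u − r⁴ sin²2θ/(4u^{3/2}),  u = L² − r² sin²θ = 0.00242178 m².
Substituting r = 0.0136 m, L = 0.0499 m, θ = 37.4°: d²x/dθ² = -0.011856 m.
a = ω²·d²x/dθ² = (259.4)²·(-0.011856) = -797.73 m/s²;  |a| = 797.73 m/s².

798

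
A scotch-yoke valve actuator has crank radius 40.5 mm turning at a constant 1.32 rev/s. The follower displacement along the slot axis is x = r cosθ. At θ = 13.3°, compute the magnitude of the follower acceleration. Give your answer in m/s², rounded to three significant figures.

ω = 8.294 rad/s (from 1.32 rev/s).
x = r cosθ ⇒ ẍ = −rω² cosθ (ω constant).
|a| = rω²|cosθ| = 0.0405·(8.294)²·|cos 13.3°| = 2.7112 m/s².

2.71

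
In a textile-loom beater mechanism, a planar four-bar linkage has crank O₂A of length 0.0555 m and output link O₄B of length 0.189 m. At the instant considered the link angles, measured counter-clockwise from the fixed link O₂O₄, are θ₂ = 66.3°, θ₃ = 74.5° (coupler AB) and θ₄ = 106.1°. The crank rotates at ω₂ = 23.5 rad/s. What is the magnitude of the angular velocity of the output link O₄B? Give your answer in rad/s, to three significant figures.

ω₂ = 23.5 rad/s
Differentiating the loop-closure r₂e^{iθ₂}+r₃e^{iθ₃}=r₁+r₄e^{iθ₄} gives r₂ω₂e^{iθ₂}+r₃ω₃e^{iθ₃}=r₄ω₄e^{iθ₄}.
Eliminating the other unknown: ω₄ = r₂ω₂ sin(θ₂−θ₃) / [r₄ sin(θ₄−θ₃)].
Numerator sine = -0.14263; denominator sine = +0.52399.
Result = 0.0555·23.5·(-0.14263) / (0.189·(+0.52399)) = -1.8784 rad/s; magnitude 1.8784 rad/s.

1.88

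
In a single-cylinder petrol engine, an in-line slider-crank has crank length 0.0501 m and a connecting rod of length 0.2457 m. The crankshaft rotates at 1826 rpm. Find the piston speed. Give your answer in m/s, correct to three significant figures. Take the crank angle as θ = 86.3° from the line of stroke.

ω = 2π·1826/60 = 191.2 rad/s
For an in-line slider-crank, x = r cosθ + √(L² − r² sin²θ), so v = −rω sinθ·[1 + r cosθ/√(L² − r² sin²θ)].
With r = 0.0501 m, L = 0.2457 m, θ = 86.3°: √(L² − r² sin²θ) = 0.24056 m.
v = −0.0501·191.2·0.99792·[1 + 0.0501·0.06453/0.24056] = -9.6886 m/s.
|v| = 9.6886 m/s.

9.69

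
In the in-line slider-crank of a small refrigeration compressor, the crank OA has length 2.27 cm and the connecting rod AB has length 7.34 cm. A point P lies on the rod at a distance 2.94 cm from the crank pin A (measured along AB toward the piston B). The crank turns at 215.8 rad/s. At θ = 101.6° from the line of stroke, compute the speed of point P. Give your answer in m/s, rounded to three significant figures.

ω = 215.8 rad/s.  Crank-pin speed |V_A| = rω = 4.8987 m/s, perpendicular to OA.
Rod angle: sinφ = −(r/L) sinθ ⇒ φ = -17.635°; ω_rod = −rω cosθ/√(L²−r²sin²θ) = +14.082 rad/s.
V_P = V_A + ω_rod × AP, with AP = 0.0294 m along the rod.
Components: V_Px = −rω sinθ − a·ω_rod·sinφ = -4.6732 m/s;  V_Py = rω cosθ + a·ω_rod·cosφ = -0.59047 m/s.
|V_P| = √(V_Px² + V_Py²) = 4.7103 m/s.

4.71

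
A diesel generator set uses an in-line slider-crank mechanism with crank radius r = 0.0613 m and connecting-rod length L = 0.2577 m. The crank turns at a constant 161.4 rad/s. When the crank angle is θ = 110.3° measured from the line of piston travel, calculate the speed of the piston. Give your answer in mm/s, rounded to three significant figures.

ω = 161.4 rad/s
For an in-line slider-crank, x = r cosθ + √(L² − r² sin²θ), so v = −rω sinθ·[1 + r cosθ/√(L² − r² sin²θ)].
With r = 0.0613 m, L = 0.2577 m, θ = 110.3°: √(L² − r² sin²θ) = 0.2512 m.
v = −0.0613·161.4·0.93789·[1 + 0.0613·-0.34694/0.2512] = -8.4937 m/s.
|v| = 8.4937 m/s = 8493.7 mm/s.

8490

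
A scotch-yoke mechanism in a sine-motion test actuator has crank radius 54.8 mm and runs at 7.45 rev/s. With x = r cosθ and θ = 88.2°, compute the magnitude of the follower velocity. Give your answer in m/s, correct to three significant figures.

ω = 46.81 rad/s (from 7.45 rev/s).
x = r cosθ ⇒ ẋ = −rω sinθ.
|v| = rω|sinθ| = 0.0548·46.81·|sin 88.2°| = 2.5639 m/s.

2.56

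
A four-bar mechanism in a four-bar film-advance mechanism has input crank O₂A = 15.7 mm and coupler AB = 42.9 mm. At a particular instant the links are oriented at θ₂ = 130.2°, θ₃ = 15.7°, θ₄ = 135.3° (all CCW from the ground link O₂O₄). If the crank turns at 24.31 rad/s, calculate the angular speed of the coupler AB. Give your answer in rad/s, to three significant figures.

ω₂ = 24.31 rad/s
Differentiating the loop-closure r₂e^{iθ₂}+r₃e^{iθ₃}=r₁+r₄e^{iθ₄} gives r₂ω₂e^{iθ₂}+r₃ω₃e^{iθ₃}=r₄ω₄e^{iθ₄}.
Eliminating the other unknown: ω₃ = r₂ω₂ sin(θ₄−θ₂) / [r₃ sin(θ₃−θ₄)].
Numerator sine = +0.08889; denominator sine = -0.86949.
Result = 0.0157·24.31·(+0.08889) / (0.0429·(-0.86949)) = -0.90957 rad/s; magnitude 0.90957 rad/s.

0.910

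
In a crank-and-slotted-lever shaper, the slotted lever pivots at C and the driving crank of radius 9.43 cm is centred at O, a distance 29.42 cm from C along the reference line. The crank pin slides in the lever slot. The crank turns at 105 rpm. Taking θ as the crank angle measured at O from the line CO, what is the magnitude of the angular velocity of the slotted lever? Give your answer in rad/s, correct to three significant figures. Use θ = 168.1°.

4.88

ω = 11 rad/s (from 105 rpm).
Crank pin A relative to C: A = (d + r cosθ, r sinθ); lever angle φ = atan2(r sinθ, d + r cosθ).
Differentiating tanφ: φ̇ = rω(d cosθ + r)/(d² + r² + 2dr cosθ).
d² + r² + 2dr cosθ = |CA|² = 0.0411525 m²;  d cosθ + r = -0.19358 m.
|ω_lever| = |0.0943·11·-0.19358| / 0.0411525 = 4.8774 rad/s.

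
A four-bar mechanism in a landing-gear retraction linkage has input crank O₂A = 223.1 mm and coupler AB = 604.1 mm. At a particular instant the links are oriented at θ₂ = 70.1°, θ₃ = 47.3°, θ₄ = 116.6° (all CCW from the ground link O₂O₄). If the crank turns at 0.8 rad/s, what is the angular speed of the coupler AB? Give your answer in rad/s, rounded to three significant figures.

ω₂ = 0.8 rad/s
Differentiating the loop-closure r₂e^{iθ₂}+r₃e^{iθ₃}=r₁+r₄e^{iθ₄} gives r₂ω₂e^{iθ₂}+r₃ω₃e^{iθ₃}=r₄ω₄e^{iθ₄}.
Eliminating the other unknown: ω₃ = r₂ω₂ sin(θ₄−θ₂) / [r₃ sin(θ₃−θ₄)].
Numerator sine = +0.72537; denominator sine = -0.93544.
Result = 0.2231·0.8·(+0.72537) / (0.6041·(-0.93544)) = -0.2291 rad/s; magnitude 0.2291 rad/s.

0.229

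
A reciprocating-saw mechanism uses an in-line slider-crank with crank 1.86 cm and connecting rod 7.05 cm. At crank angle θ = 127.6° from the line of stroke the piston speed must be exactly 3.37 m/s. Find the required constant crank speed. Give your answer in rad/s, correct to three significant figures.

For an in-line slider-crank, |v_piston| = rω|sinθ|·[1 + r cosθ/√(L² − r² sin²θ)].
With r = 0.0186 m, L = 0.0705 m, θ = 127.6°: the bracketed kinematic factor |dx/dθ| = 0.012311 m.
ω = v/|dx/dθ| = 3.37/0.012311 = 273.74 rad/s.

274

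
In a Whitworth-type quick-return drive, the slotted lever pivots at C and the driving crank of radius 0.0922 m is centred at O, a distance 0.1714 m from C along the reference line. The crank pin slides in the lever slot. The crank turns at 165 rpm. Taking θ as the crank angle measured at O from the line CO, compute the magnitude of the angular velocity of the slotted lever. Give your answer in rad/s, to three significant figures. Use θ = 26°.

5.92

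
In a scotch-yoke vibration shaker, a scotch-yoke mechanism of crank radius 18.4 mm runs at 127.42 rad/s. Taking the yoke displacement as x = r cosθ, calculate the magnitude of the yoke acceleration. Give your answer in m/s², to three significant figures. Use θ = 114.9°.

126

ω = 127.4 rad/s
x = r cosθ ⇒ ẍ = −rω² cosθ (ω constant).
|a| = rω²|cosθ| = 0.0184·(127.4)²·|cos 114.9°| = 125.78 m/s².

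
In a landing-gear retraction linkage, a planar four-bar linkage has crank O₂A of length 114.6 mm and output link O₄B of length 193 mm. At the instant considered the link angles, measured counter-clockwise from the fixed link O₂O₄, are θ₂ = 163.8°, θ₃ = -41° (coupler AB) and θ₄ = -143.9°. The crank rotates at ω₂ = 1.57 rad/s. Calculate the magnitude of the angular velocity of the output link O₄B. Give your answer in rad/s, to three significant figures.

0.401

ω₂ = 1.57 rad/s
Differentiating the loop-closure r₂e^{iθ₂}+r₃e^{iθ₃}=r₁+r₄e^{iθ₄} gives r₂ω₂e^{iθ₂}+r₃ω₃e^{iθ₃}=r₄ω₄e^{iθ₄}.
Eliminating the other unknown: ω₄ = r₂ω₂ sin(θ₂−θ₃) / [r₄ sin(θ₄−θ₃)].
Numerator sine = -0.41945; denominator sine = -0.97476.
Result = 0.1146·1.57·(-0.41945) / (0.193·(-0.97476)) = +0.40115 rad/s; magnitude 0.40115 rad/s.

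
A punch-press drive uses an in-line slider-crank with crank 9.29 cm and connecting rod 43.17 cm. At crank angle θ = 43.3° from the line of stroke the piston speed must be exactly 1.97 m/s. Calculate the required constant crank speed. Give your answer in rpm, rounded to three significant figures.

255

For an in-line slider-crank, |v_piston| = rω|sinθ|·[1 + r cosθ/√(L² − r² sin²θ)].
With r = 0.0929 m, L = 0.4317 m, θ = 43.3°: the bracketed kinematic factor |dx/dθ| = 0.073801 m.
ω = v/|dx/dθ| = 1.97/0.073801 = 26.693 rad/s.
N = 60ω/(2π) = 254.9 rpm.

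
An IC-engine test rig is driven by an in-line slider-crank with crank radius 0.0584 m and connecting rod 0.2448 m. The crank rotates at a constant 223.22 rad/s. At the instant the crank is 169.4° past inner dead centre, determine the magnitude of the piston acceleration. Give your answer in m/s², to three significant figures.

2210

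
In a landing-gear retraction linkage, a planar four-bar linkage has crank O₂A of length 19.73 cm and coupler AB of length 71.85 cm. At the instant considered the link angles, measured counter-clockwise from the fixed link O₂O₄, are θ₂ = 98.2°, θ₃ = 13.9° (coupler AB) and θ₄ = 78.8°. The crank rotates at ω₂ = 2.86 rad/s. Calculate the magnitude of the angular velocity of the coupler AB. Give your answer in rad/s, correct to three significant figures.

0.288

ω₂ = 2.86 rad/s
Differentiating the loop-closure r₂e^{iθ₂}+r₃e^{iθ₃}=r₁+r₄e^{iθ₄} gives r₂ω₂e^{iθ₂}+r₃ω₃e^{iθ₃}=r₄ω₄e^{iθ₄}.
Eliminating the other unknown: ω₃ = r₂ω₂ sin(θ₄−θ₂) / [r₃ sin(θ₃−θ₄)].
Numerator sine = -0.33216; denominator sine = -0.90557.
Result = 0.1973·2.86·(-0.33216) / (0.7185·(-0.90557)) = +0.28807 rad/s; magnitude 0.28807 rad/s.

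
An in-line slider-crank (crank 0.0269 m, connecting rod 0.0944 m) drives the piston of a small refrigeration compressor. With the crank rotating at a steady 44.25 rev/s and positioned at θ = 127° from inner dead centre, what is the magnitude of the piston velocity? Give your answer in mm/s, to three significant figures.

4920

ω = 2π·44.3 = 278 rad/s
For an in-line slider-crank, x = r cosθ + √(L² − r² sin²θ), so v = −rω sinθ·[1 + r cosθ/√(L² − r² sin²θ)].
With r = 0.0269 m, L = 0.0944 m, θ = 127°: √(L² − r² sin²θ) = 0.091923 m.
v = −0.0269·278·0.79864·[1 + 0.0269·-0.60182/0.091923] = -4.9211 m/s.
|v| = 4.9211 m/s = 4921.1 mm/s.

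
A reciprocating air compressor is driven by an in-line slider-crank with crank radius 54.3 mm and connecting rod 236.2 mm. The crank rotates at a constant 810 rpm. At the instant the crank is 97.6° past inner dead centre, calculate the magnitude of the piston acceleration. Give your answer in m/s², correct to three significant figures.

141

ω = 2π·810/60 = 84.82 rad/s
x(θ) = r cosθ + √(L² − r² sin²θ); with ω constant, a = ω²·d²x/dθ².
d²x/dθ² = −r cosθ − r²(cos2θ)/√u − r⁴ sin²2θ/(4u^{3/2}),  u = L² − r² sin²θ = 0.0528935 m².
Substituting r = 0.0543 m, L = 0.2362 m, θ = 97.6°: d²x/dθ² = +0.019541 m.
a = ω²·d²x/dθ² = (84.82)²·(+0.019541) = +140.6 m/s²;  |a| = 140.6 m/s².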